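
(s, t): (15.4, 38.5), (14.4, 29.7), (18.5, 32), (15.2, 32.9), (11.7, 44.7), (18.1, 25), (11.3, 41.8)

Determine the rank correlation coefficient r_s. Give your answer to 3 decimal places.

Rank s: 5, 3, 7, 4, 2, 6, 1
Rank t: 5, 2, 3, 4, 7, 1, 6
d = rank(s) − rank(t): 0, 1, 4, 0, -5, 5, -5; Σd² = 92
ρ = 1 − 6Σd² / [n(n²−1)] = 1 − 6×92 / (7×48) = 1 − 552/336 ≈ -0.643

-0.643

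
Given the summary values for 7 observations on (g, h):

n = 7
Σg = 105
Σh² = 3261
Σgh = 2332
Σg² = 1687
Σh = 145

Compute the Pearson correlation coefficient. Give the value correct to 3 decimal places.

0.925

r = (nΣgh − ΣgΣh) / √[(nΣg² − (Σg)²)(nΣh² − (Σh)²)]
Numerator: 7×2332 − 105×145 = 1099
Denominator: √[(11809 − 11025)(22827 − 21025)] = √[784 × 1802] = 1188.5992
r = 1099 / 1188.5992 ≈ 0.925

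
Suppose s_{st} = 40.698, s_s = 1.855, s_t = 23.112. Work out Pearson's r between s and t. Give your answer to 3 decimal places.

r = Cov(s,t) / (s_s · s_t) = 40.698 / (1.855 × 23.112)
  = 40.698 / 42.8728 ≈ 0.949

0.949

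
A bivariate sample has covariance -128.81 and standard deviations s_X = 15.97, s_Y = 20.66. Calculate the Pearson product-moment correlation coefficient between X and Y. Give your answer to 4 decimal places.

r = Cov(X,Y) / (s_X · s_Y) = -128.81 / (15.97 × 20.66)
  = -128.81 / 329.9402 ≈ -0.3904

-0.3904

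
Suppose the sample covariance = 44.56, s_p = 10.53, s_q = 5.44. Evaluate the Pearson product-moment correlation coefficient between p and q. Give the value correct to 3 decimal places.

r = Cov(p,q) / (s_p · s_q) = 44.56 / (10.53 × 5.44)
  = 44.56 / 57.2832 ≈ 0.778

0.778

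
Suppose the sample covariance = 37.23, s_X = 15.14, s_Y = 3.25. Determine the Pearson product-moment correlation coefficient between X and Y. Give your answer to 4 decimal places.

r = Cov(X,Y) / (s_X · s_Y) = 37.23 / (15.14 × 3.25)
  = 37.23 / 49.2050 ≈ 0.7566

0.7566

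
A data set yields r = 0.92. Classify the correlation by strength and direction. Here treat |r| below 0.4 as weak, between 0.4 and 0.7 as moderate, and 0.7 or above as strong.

strong positive

r = 0.92 > 0 so the relationship is positive.
|r| = 0.92, which falls in the strong range.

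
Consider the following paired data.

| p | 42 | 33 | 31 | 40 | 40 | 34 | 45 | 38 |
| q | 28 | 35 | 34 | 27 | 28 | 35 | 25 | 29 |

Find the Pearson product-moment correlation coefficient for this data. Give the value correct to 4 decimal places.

n = 8, Σp = 303, Σq = 241, Σp² = 11639, Σq² = 7369, Σpq = 9002
nΣpq − ΣpΣq = 72016 − 73023 = -1007
nΣp² − (Σp)² = 93112 − 91809 = 1303; nΣq² − (Σq)² = 58952 − 58081 = 871
r = -1007 / √(1303 × 871) = -1007 / 1065.3230 ≈ -0.9453

-0.9453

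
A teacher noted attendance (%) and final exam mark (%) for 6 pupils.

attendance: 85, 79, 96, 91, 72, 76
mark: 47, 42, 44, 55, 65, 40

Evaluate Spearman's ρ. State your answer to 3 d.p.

-0.029

Rank attendance: 4, 3, 6, 5, 1, 2
Rank mark: 4, 2, 3, 5, 6, 1
d = rank(attendance) − rank(mark): 0, 1, 3, 0, -5, 1; Σd² = 36
ρ = 1 − 6Σd² / [n(n²−1)] = 1 − 6×36 / (6×35) = 1 − 216/210 ≈ -0.029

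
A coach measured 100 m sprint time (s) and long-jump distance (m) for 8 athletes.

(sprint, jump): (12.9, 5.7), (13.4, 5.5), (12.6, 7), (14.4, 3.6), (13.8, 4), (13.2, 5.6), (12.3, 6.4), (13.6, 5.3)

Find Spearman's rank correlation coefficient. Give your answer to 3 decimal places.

-0.976

Rank sprint: 3, 5, 2, 8, 7, 4, 1, 6
Rank jump: 6, 4, 8, 1, 2, 5, 7, 3
d = rank(sprint) − rank(jump): -3, 1, -6, 7, 5, -1, -6, 3; Σd² = 166
ρ = 1 − 6Σd² / [n(n²−1)] = 1 − 6×166 / (8×63) = 1 − 996/504 ≈ -0.976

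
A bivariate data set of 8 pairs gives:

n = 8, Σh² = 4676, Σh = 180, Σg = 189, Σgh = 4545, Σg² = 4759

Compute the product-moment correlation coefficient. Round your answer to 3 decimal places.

0.682

r = (nΣgh − ΣgΣh) / √[(nΣg² − (Σg)²)(nΣh² − (Σh)²)]
Numerator: 8×4545 − 189×180 = 2340
Denominator: √[(38072 − 35721)(37408 − 32400)] = √[2351 × 5008] = 3431.2983
r = 2340 / 3431.2983 ≈ 0.682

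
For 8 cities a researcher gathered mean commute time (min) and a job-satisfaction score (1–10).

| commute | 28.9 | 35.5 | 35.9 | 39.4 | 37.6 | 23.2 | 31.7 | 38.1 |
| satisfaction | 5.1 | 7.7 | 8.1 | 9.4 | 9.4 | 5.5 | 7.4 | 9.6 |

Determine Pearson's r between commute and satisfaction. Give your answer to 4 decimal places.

0.9195

n = 8, Σx = 270.3, Σy = 62.2, Σx² = 9345.13, Σy² = 504.8, Σxy = 2163.27
nΣxy − ΣxΣy = 17306.16 − 16812.66 = 493.5
nΣx² − (Σx)² = 74761.04 − 73062.09 = 1698.95; nΣy² − (Σy)² = 4038.4 − 3868.84 = 169.56
r = 493.5 / √(1698.95 × 169.56) = 493.5 / 536.7252 ≈ 0.9195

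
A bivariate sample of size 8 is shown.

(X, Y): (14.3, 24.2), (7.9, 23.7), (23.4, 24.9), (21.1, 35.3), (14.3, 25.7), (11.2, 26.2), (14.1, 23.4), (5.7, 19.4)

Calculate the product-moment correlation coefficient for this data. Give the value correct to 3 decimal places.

0.646

n = 8, ΣX = 112, ΣY = 202.8, ΣX² = 1820.9, ΣY² = 5284.28, ΣXY = 2962.25
nΣXY − ΣXΣY = 23698 − 22713.6 = 984.4
nΣX² − (ΣX)² = 14567.2 − 12544 = 2023.2; nΣY² − (ΣY)² = 42274.24 − 41127.84 = 1146.4
r = 984.4 / √(2023.2 × 1146.4) = 984.4 / 1522.9565 ≈ 0.646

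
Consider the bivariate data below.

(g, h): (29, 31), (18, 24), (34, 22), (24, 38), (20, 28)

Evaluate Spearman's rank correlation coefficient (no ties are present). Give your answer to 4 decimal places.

-0.1000

Rank g: 4, 1, 5, 3, 2
Rank h: 4, 2, 1, 5, 3
d = rank(g) − rank(h): 0, -1, 4, -2, -1; Σd² = 22
ρ = 1 − 6Σd² / [n(n²−1)] = 1 − 6×22 / (5×24) = 1 − 132/120 ≈ -0.1000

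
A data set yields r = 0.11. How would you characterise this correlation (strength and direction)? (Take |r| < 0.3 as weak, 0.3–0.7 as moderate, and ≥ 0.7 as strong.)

r = 0.11 > 0 so the relationship is positive.
|r| = 0.11, which falls in the weak range.

weak positive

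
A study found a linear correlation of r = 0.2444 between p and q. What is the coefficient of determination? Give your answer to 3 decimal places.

r² = (0.2444)² = 0.060

0.060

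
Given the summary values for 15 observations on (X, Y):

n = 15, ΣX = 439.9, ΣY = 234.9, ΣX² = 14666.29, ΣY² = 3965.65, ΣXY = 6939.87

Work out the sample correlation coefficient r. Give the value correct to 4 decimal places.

r = (nΣXY − ΣXΣY) / √[(nΣX² − (ΣX)²)(nΣY² − (ΣY)²)]
Numerator: 15×6939.87 − 439.9×234.9 = 765.54
Denominator: √[(219994.35 − 193512.01)(59484.75 − 55178.01)] = √[26482.34 × 4306.74] = 10679.5390
r = 765.54 / 10679.5390 ≈ 0.0717

0.0717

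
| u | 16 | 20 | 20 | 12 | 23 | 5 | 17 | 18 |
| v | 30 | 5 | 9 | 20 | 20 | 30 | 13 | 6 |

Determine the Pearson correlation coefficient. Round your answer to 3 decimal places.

n = 8, Σu = 131, Σv = 133, Σu² = 2367, Σv² = 2911, Σuv = 1939
nΣuv − ΣuΣv = 15512 − 17423 = -1911
nΣu² − (Σu)² = 18936 − 17161 = 1775; nΣv² − (Σv)² = 23288 − 17689 = 5599
r = -1911 / √(1775 × 5599) = -1911 / 3152.4950 ≈ -0.606

-0.606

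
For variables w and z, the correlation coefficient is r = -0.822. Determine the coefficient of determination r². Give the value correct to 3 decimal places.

0.676

r² = (-0.822)² = 0.676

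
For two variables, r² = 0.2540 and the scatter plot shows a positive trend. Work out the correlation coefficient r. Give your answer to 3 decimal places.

0.504

|r| = √0.2540 = 0.504
The association is positive, so r = 0.504.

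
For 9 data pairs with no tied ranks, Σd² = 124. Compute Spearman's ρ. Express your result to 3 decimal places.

-0.033

ρ = 1 − 6Σd² / [n(n²−1)] = 1 − 6×124 / (9×80)
  = 1 − 744/720 = 1 − 1.0333 ≈ -0.033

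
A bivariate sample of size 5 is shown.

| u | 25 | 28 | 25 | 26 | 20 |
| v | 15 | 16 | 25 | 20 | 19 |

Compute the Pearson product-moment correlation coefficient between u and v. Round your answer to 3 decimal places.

n = 5, Σu = 124, Σv = 95, Σu² = 3110, Σv² = 1867, Σuv = 2348
nΣuv − ΣuΣv = 11740 − 11780 = -40
nΣu² − (Σu)² = 15550 − 15376 = 174; nΣv² − (Σv)² = 9335 − 9025 = 310
r = -40 / √(174 × 310) = -40 / 232.2499 ≈ -0.172

-0.172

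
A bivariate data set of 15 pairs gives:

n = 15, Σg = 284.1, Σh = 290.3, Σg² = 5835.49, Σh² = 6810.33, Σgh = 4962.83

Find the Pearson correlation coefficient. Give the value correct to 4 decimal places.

r = (nΣgh − ΣgΣh) / √[(nΣg² − (Σg)²)(nΣh² − (Σh)²)]
Numerator: 15×4962.83 − 284.1×290.3 = -8031.78
Denominator: √[(87532.35 − 80712.81)(102154.95 − 84274.09)] = √[6819.54 × 17880.86] = 11042.6102
r = -8031.78 / 11042.6102 ≈ -0.7273

-0.7273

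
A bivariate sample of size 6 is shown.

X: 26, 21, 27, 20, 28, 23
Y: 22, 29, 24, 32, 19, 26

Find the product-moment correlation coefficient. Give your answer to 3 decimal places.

-0.951

n = 6, ΣX = 145, ΣY = 152, ΣX² = 3559, ΣY² = 3962, ΣXY = 3599
nΣXY − ΣXΣY = 21594 − 22040 = -446
nΣX² − (ΣX)² = 21354 − 21025 = 329; nΣY² − (ΣY)² = 23772 − 23104 = 668
r = -446 / √(329 × 668) = -446 / 468.7985 ≈ -0.951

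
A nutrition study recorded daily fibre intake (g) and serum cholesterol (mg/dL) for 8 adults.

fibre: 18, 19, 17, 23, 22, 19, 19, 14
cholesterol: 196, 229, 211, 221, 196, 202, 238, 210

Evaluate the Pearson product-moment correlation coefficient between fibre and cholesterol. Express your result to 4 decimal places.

n = 8, Σx = 151, Σy = 1703, Σx² = 2905, Σy² = 364183, Σxy = 32161
nΣxy − ΣxΣy = 257288 − 257153 = 135
nΣx² − (Σx)² = 23240 − 22801 = 439; nΣy² − (Σy)² = 2913464 − 2900209 = 13255
r = 135 / √(439 × 13255) = 135 / 2412.2490 ≈ 0.0560

0.0560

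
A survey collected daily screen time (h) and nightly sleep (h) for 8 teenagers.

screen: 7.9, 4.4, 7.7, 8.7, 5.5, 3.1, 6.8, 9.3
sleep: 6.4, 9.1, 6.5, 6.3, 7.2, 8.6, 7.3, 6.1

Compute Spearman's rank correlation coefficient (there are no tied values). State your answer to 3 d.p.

Rank screen: 6, 2, 5, 7, 3, 1, 4, 8
Rank sleep: 3, 8, 4, 2, 5, 7, 6, 1
d = rank(screen) − rank(sleep): 3, -6, 1, 5, -2, -6, -2, 7; Σd² = 164
ρ = 1 − 6Σd² / [n(n²−1)] = 1 − 6×164 / (8×63) = 1 − 984/504 ≈ -0.952

-0.952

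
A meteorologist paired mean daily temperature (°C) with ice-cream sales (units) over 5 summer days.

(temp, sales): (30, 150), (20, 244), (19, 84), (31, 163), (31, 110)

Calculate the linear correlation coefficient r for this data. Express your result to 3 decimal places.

n = 5, Σx = 131, Σy = 751, Σx² = 3583, Σy² = 127761, Σxy = 19439
nΣxy − ΣxΣy = 97195 − 98381 = -1186
nΣx² − (Σx)² = 17915 − 17161 = 754; nΣy² − (Σy)² = 638805 − 564001 = 74804
r = -1186 / √(754 × 74804) = -1186 / 7510.1409 ≈ -0.158

-0.158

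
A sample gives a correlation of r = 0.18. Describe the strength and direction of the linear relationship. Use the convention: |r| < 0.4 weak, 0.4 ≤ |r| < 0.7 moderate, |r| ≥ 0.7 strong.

r = 0.18 > 0 so the relationship is positive.
|r| = 0.18, which falls in the weak range.

weak positive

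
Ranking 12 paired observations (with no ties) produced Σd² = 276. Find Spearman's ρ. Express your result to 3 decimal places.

ρ = 1 − 6Σd² / [n(n²−1)] = 1 − 6×276 / (12×143)
  = 1 − 1656/1716 = 1 − 0.9650 ≈ 0.035

0.035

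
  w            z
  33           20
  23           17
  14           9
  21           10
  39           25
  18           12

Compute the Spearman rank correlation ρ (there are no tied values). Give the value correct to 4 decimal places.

0.9429

Rank w: 5, 4, 1, 3, 6, 2
Rank z: 5, 4, 1, 2, 6, 3
d = rank(w) − rank(z): 0, 0, 0, 1, 0, -1; Σd² = 2
ρ = 1 − 6Σd² / [n(n²−1)] = 1 − 6×2 / (6×35) = 1 − 12/210 ≈ 0.9429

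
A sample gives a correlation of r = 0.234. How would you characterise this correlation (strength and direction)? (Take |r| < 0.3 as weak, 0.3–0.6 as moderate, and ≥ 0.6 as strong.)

weak positive

r = 0.234 > 0 so the relationship is positive.
|r| = 0.234, which falls in the weak range.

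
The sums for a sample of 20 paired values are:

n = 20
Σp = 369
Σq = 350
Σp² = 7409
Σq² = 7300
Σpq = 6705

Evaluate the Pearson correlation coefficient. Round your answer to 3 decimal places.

0.295

r = (nΣpq − ΣpΣq) / √[(nΣp² − (Σp)²)(nΣq² − (Σq)²)]
Numerator: 20×6705 − 369×350 = 4950
Denominator: √[(148180 − 136161)(146000 − 122500)] = √[12019 × 23500] = 16806.1447
r = 4950 / 16806.1447 ≈ 0.295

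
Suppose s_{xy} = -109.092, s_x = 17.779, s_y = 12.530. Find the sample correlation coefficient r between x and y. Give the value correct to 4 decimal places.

r = Cov(x,y) / (s_x · s_y) = -109.092 / (17.779 × 12.530)
  = -109.092 / 222.7709 ≈ -0.4897

-0.4897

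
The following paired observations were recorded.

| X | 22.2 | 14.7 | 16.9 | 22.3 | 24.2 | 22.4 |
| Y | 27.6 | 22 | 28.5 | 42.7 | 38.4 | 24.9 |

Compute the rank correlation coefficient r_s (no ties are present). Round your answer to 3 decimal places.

Rank X: 3, 1, 2, 4, 6, 5
Rank Y: 3, 1, 4, 6, 5, 2
d = rank(X) − rank(Y): 0, 0, -2, -2, 1, 3; Σd² = 18
ρ = 1 − 6Σd² / [n(n²−1)] = 1 − 6×18 / (6×35) = 1 − 108/210 ≈ 0.486

0.486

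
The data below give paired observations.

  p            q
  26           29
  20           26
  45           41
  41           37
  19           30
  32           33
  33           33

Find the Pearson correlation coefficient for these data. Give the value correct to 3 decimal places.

0.946

n = 7, Σp = 216, Σq = 229, Σp² = 7256, Σq² = 7645, Σpq = 7351
nΣpq − ΣpΣq = 51457 − 49464 = 1993
nΣp² − (Σp)² = 50792 − 46656 = 4136; nΣq² − (Σq)² = 53515 − 52441 = 1074
r = 1993 / √(4136 × 1074) = 1993 / 2107.6205 ≈ 0.946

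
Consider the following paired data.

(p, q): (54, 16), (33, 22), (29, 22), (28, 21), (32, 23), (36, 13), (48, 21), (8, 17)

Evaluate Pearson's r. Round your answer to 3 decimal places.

-0.082

n = 8, Σp = 268, Σq = 155, Σp² = 10318, Σq² = 3093, Σpq = 5164
nΣpq − ΣpΣq = 41312 − 41540 = -228
nΣp² − (Σp)² = 82544 − 71824 = 10720; nΣq² − (Σq)² = 24744 − 24025 = 719
r = -228 / √(10720 × 719) = -228 / 2776.2709 ≈ -0.082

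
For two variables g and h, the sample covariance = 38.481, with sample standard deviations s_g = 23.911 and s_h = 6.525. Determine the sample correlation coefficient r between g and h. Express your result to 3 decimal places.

0.247

r = Cov(g,h) / (s_g · s_h) = 38.481 / (23.911 × 6.525)
  = 38.481 / 156.0193 ≈ 0.247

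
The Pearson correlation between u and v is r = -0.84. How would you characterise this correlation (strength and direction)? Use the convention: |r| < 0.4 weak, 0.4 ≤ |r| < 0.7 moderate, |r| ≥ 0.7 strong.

r = -0.84 < 0 so the relationship is negative.
|r| = 0.84, which falls in the strong range.

strong negative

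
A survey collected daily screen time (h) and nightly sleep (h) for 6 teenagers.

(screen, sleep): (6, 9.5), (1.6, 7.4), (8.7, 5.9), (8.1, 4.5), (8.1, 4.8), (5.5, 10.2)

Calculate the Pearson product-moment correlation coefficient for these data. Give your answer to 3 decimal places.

-0.512

n = 6, Σx = 38, Σy = 42.3, Σx² = 275.72, Σy² = 327.15, Σxy = 251.6
nΣxy − ΣxΣy = 1509.6 − 1607.4 = -97.8
nΣx² − (Σx)² = 1654.32 − 1444 = 210.32; nΣy² − (Σy)² = 1962.9 − 1789.29 = 173.61
r = -97.8 / √(210.32 × 173.61) = -97.8 / 191.0855 ≈ -0.512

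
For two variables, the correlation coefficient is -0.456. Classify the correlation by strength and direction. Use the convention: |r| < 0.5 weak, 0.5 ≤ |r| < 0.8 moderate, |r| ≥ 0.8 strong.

r = -0.456 < 0 so the relationship is negative.
|r| = 0.456, which falls in the weak range.

weak negative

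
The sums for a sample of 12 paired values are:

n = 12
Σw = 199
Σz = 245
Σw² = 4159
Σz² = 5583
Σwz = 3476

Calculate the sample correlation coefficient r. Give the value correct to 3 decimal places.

-0.831

r = (nΣwz − ΣwΣz) / √[(nΣw² − (Σw)²)(nΣz² − (Σz)²)]
Numerator: 12×3476 − 199×245 = -7043
Denominator: √[(49908 − 39601)(66996 − 60025)] = √[10307 × 6971] = 8476.4437
r = -7043 / 8476.4437 ≈ -0.831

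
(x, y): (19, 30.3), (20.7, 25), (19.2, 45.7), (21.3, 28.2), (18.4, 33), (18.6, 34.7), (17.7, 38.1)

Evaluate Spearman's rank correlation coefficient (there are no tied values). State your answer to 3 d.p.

Rank x: 4, 6, 5, 7, 2, 3, 1
Rank y: 3, 1, 7, 2, 4, 5, 6
d = rank(x) − rank(y): 1, 5, -2, 5, -2, -2, -5; Σd² = 88
ρ = 1 − 6Σd² / [n(n²−1)] = 1 − 6×88 / (7×48) = 1 − 528/336 ≈ -0.571

-0.571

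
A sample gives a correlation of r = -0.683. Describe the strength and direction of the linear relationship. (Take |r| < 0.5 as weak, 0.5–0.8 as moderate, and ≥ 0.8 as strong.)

moderate negative

r = -0.683 < 0 so the relationship is negative.
|r| = 0.683, which falls in the moderate range.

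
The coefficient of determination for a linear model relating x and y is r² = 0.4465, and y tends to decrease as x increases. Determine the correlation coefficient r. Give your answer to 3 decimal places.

|r| = √0.4465 = 0.668
The association is negative, so r = −0.668.

-0.668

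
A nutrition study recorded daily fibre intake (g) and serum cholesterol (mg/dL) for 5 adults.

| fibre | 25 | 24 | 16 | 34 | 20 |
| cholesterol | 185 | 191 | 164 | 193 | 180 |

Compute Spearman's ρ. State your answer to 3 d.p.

0.900

Rank fibre: 4, 3, 1, 5, 2
Rank cholesterol: 3, 4, 1, 5, 2
d = rank(fibre) − rank(cholesterol): 1, -1, 0, 0, 0; Σd² = 2
ρ = 1 − 6Σd² / [n(n²−1)] = 1 − 6×2 / (5×24) = 1 − 12/120 ≈ 0.900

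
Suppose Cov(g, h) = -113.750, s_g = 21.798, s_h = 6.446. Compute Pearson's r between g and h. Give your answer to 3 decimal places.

-0.810

r = Cov(g,h) / (s_g · s_h) = -113.750 / (21.798 × 6.446)
  = -113.750 / 140.5099 ≈ -0.810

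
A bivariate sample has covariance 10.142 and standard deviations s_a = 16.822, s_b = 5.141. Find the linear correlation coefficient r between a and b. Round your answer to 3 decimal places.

r = Cov(a,b) / (s_a · s_b) = 10.142 / (16.822 × 5.141)
  = 10.142 / 86.4819 ≈ 0.117

0.117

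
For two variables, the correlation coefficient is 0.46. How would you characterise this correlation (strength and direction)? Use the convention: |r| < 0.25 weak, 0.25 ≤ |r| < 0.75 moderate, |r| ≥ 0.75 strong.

r = 0.46 > 0 so the relationship is positive.
|r| = 0.46, which falls in the moderate range.

moderate positive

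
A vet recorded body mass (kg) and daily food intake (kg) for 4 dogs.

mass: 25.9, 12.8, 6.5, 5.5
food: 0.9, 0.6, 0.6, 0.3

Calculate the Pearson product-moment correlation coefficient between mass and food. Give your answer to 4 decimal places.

0.8869

n = 4, Σx = 50.7, Σy = 2.4, Σx² = 907.15, Σy² = 1.62, Σxy = 36.54
nΣxy − ΣxΣy = 146.16 − 121.68 = 24.48
nΣx² − (Σx)² = 3628.6 − 2570.49 = 1058.11; nΣy² − (Σy)² = 6.48 − 5.76 = 0.72
r = 24.48 / √(1058.11 × 0.72) = 24.48 / 27.6014 ≈ 0.8869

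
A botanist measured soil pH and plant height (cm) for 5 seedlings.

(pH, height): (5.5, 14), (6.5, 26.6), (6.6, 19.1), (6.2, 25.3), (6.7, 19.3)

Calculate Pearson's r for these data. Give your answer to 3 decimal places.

n = 5, Σx = 31.5, Σy = 104.3, Σx² = 199.39, Σy² = 2280.95, Σxy = 662.13
nΣxy − ΣxΣy = 3310.65 − 3285.45 = 25.2
nΣx² − (Σx)² = 996.95 − 992.25 = 4.7; nΣy² − (Σy)² = 11404.75 − 10878.49 = 526.26
r = 25.2 / √(4.7 × 526.26) = 25.2 / 49.7335 ≈ 0.507

0.507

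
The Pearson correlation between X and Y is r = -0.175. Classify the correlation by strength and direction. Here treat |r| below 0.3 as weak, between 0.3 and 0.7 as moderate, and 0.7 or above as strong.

weak negative

r = -0.175 < 0 so the relationship is negative.
|r| = 0.175, which falls in the weak range.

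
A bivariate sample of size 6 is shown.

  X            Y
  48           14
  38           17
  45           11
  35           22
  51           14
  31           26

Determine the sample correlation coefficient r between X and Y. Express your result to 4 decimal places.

n = 6, ΣX = 248, ΣY = 104, ΣX² = 10560, ΣY² = 1962, ΣXY = 4103
nΣXY − ΣXΣY = 24618 − 25792 = -1174
nΣX² − (ΣX)² = 63360 − 61504 = 1856; nΣY² − (ΣY)² = 11772 − 10816 = 956
r = -1174 / √(1856 × 956) = -1174 / 1332.0420 ≈ -0.8814

-0.8814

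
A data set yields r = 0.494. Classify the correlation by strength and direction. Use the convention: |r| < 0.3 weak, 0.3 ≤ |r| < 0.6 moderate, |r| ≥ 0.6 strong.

r = 0.494 > 0 so the relationship is positive.
|r| = 0.494, which falls in the moderate range.

moderate positive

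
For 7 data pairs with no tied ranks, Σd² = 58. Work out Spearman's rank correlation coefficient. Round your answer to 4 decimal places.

-0.0357

ρ = 1 − 6Σd² / [n(n²−1)] = 1 − 6×58 / (7×48)
  = 1 − 348/336 = 1 − 1.03571 ≈ -0.0357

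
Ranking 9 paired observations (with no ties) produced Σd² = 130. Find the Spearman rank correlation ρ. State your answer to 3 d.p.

-0.083

ρ = 1 − 6Σd² / [n(n²−1)] = 1 − 6×130 / (9×80)
  = 1 − 780/720 = 1 − 1.0833 ≈ -0.083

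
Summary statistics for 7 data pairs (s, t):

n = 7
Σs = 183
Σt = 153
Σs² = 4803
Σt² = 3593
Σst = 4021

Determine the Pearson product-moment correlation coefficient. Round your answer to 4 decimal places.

r = (nΣst − ΣsΣt) / √[(nΣs² − (Σs)²)(nΣt² − (Σt)²)]
Numerator: 7×4021 − 183×153 = 148
Denominator: √[(33621 − 33489)(25151 − 23409)] = √[132 × 1742] = 479.5248
r = 148 / 479.5248 ≈ 0.3086

0.3086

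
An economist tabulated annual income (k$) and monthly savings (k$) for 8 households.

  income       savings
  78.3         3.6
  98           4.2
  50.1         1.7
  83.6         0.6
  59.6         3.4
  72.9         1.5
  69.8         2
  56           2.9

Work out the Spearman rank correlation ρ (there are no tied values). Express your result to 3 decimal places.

Rank income: 6, 8, 1, 7, 3, 5, 4, 2
Rank savings: 7, 8, 3, 1, 6, 2, 4, 5
d = rank(income) − rank(savings): -1, 0, -2, 6, -3, 3, 0, -3; Σd² = 68
ρ = 1 − 6Σd² / [n(n²−1)] = 1 − 6×68 / (8×63) = 1 − 408/504 ≈ 0.190

0.190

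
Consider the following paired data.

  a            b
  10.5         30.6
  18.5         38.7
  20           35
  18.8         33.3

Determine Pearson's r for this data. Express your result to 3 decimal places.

0.700

n = 4, Σa = 67.8, Σb = 137.6, Σa² = 1205.94, Σb² = 4767.94, Σab = 2363.29
nΣab − ΣaΣb = 9453.16 − 9329.28 = 123.88
nΣa² − (Σa)² = 4823.76 − 4596.84 = 226.92; nΣb² − (Σb)² = 19071.76 − 18933.76 = 138
r = 123.88 / √(226.92 × 138) = 123.88 / 176.9603 ≈ 0.700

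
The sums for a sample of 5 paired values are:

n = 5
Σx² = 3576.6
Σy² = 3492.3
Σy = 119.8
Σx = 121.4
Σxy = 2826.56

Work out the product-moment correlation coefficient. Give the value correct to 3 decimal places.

r = (nΣxy − ΣxΣy) / √[(nΣx² − (Σx)²)(nΣy² − (Σy)²)]
Numerator: 5×2826.56 − 121.4×119.8 = -410.92
Denominator: √[(17883 − 14737.96)(17461.5 − 14352.04)] = √[3145.04 × 3109.46] = 3127.1994
r = -410.92 / 3127.1994 ≈ -0.131

-0.131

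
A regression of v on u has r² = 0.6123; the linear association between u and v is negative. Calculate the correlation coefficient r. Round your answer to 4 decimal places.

-0.7825

|r| = √0.6123 = 0.7825
The association is negative, so r = −0.7825.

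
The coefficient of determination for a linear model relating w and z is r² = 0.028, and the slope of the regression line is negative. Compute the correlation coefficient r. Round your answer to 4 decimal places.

|r| = √0.028 = 0.1673
The association is negative, so r = −0.1673.

-0.1673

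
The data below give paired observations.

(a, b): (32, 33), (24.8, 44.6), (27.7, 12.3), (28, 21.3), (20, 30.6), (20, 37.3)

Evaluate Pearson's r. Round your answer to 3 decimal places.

-0.344

n = 6, Σa = 152.5, Σb = 179.1, Σa² = 3990.33, Σb² = 6010.79, Σab = 4457.19
nΣab − ΣaΣb = 26743.14 − 27312.75 = -569.61
nΣa² − (Σa)² = 23941.98 − 23256.25 = 685.73; nΣb² − (Σb)² = 36064.74 − 32076.81 = 3987.93
r = -569.61 / √(685.73 × 3987.93) = -569.61 / 1653.6757 ≈ -0.344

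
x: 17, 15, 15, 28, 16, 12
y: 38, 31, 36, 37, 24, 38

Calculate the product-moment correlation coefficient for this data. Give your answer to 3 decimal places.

n = 6, Σx = 103, Σy = 204, Σx² = 1923, Σy² = 7090, Σxy = 3527
nΣxy − ΣxΣy = 21162 − 21012 = 150
nΣx² − (Σx)² = 11538 − 10609 = 929; nΣy² − (Σy)² = 42540 − 41616 = 924
r = 150 / √(929 × 924) = 150 / 926.4966 ≈ 0.162

0.162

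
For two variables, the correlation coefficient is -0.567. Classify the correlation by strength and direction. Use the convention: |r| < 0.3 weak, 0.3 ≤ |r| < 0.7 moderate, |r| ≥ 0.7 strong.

r = -0.567 < 0 so the relationship is negative.
|r| = 0.567, which falls in the moderate range.

moderate negative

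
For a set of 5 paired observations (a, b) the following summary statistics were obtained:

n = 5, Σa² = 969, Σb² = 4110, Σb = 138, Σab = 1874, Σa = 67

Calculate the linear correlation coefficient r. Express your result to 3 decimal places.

r = (nΣab − ΣaΣb) / √[(nΣa² − (Σa)²)(nΣb² − (Σb)²)]
Numerator: 5×1874 − 67×138 = 124
Denominator: √[(4845 − 4489)(20550 − 19044)] = √[356 × 1506] = 732.2131
r = 124 / 732.2131 ≈ 0.169

0.169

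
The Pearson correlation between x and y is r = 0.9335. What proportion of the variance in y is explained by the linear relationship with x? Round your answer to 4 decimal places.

r² = (0.9335)² = 0.8714

0.8714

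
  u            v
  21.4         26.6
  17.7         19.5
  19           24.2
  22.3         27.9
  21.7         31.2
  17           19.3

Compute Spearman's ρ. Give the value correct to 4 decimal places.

0.9429

Rank u: 4, 2, 3, 6, 5, 1
Rank v: 4, 2, 3, 5, 6, 1
d = rank(u) − rank(v): 0, 0, 0, 1, -1, 0; Σd² = 2
ρ = 1 − 6Σd² / [n(n²−1)] = 1 − 6×2 / (6×35) = 1 − 12/210 ≈ 0.9429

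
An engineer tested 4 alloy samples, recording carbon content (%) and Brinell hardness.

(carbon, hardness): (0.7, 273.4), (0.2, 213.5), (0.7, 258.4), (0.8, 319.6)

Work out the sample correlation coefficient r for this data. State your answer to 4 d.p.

n = 4, Σx = 2.4, Σy = 1064.9, Σx² = 1.66, Σy² = 289244.53, Σxy = 670.64
nΣxy − ΣxΣy = 2682.56 − 2555.76 = 126.8
nΣx² − (Σx)² = 6.64 − 5.76 = 0.88; nΣy² − (Σy)² = 1156978.12 − 1134012.01 = 22966.11
r = 126.8 / √(0.88 × 22966.11) = 126.8 / 142.1625 ≈ 0.8919

0.8919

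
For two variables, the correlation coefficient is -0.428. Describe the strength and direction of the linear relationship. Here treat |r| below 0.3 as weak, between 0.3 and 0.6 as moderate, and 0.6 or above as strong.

moderate negative

r = -0.428 < 0 so the relationship is negative.
|r| = 0.428, which falls in the moderate range.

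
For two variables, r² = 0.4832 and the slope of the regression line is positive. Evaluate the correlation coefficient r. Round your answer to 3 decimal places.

|r| = √0.4832 = 0.695
The association is positive, so r = 0.695.

0.695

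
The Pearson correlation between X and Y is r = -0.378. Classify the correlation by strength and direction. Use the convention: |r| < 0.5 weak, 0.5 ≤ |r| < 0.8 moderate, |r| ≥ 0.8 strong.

r = -0.378 < 0 so the relationship is negative.
|r| = 0.378, which falls in the weak range.

weak negative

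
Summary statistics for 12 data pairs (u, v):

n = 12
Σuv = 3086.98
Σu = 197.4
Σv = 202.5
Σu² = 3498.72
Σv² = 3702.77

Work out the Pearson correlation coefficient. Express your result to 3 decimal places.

r = (nΣuv − ΣuΣv) / √[(nΣu² − (Σu)²)(nΣv² − (Σv)²)]
Numerator: 12×3086.98 − 197.4×202.5 = -2929.74
Denominator: √[(41984.64 − 38966.76)(44433.24 − 41006.25)] = √[3017.88 × 3426.99] = 3215.9360
r = -2929.74 / 3215.9360 ≈ -0.911

-0.911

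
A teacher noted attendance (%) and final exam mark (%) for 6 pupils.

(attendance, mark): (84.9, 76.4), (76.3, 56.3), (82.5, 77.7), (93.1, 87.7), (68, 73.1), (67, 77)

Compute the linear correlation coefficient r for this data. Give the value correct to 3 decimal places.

0.466

n = 6, Σx = 471.8, Σy = 448.2, Σx² = 37616.56, Σy² = 34007.84, Σxy = 35486.97
nΣxy − ΣxΣy = 212921.82 − 211460.76 = 1461.06
nΣx² − (Σx)² = 225699.36 − 222595.24 = 3104.12; nΣy² − (Σy)² = 204047.04 − 200883.24 = 3163.8
r = 1461.06 / √(3104.12 × 3163.8) = 1461.06 / 3133.8179 ≈ 0.466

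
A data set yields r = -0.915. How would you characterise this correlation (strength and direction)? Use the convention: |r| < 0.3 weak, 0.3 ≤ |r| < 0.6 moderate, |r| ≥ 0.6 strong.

r = -0.915 < 0 so the relationship is negative.
|r| = 0.915, which falls in the strong range.

strong negative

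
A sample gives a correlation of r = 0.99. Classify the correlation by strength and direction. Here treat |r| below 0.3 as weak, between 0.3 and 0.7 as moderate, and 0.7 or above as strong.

strong positive

r = 0.99 > 0 so the relationship is positive.
|r| = 0.99, which falls in the strong range.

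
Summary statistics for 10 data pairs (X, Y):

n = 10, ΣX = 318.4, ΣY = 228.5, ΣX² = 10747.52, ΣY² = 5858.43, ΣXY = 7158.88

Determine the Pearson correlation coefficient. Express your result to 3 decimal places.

r = (nΣXY − ΣXΣY) / √[(nΣX² − (ΣX)²)(nΣY² − (ΣY)²)]
Numerator: 10×7158.88 − 318.4×228.5 = -1165.6
Denominator: √[(107475.2 − 101378.56)(58584.3 − 52212.25)] = √[6096.64 × 6372.05] = 6232.8240
r = -1165.6 / 6232.8240 ≈ -0.187

-0.187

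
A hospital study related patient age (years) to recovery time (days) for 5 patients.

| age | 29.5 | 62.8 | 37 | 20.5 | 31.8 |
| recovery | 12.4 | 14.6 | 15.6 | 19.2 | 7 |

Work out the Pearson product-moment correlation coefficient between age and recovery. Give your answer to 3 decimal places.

-0.079

n = 5, Σx = 181.6, Σy = 68.8, Σx² = 7614.58, Σy² = 1027.92, Σxy = 2476.08
nΣxy − ΣxΣy = 12380.4 − 12494.08 = -113.68
nΣx² − (Σx)² = 38072.9 − 32978.56 = 5094.34; nΣy² − (Σy)² = 5139.6 − 4733.44 = 406.16
r = -113.68 / √(5094.34 × 406.16) = -113.68 / 1438.4426 ≈ -0.079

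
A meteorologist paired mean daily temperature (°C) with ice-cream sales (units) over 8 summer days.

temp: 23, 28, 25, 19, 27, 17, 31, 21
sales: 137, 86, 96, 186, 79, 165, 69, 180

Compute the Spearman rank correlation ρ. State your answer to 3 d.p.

Rank temp: 4, 7, 5, 2, 6, 1, 8, 3
Rank sales: 5, 3, 4, 8, 2, 6, 1, 7
d = rank(temp) − rank(sales): -1, 4, 1, -6, 4, -5, 7, -4; Σd² = 160
ρ = 1 − 6Σd² / [n(n²−1)] = 1 − 6×160 / (8×63) = 1 − 960/504 ≈ -0.905

-0.905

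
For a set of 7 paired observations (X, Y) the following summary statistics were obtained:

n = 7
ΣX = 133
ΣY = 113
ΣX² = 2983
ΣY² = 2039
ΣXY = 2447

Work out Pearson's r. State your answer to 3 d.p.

0.958

r = (nΣXY − ΣXΣY) / √[(nΣX² − (ΣX)²)(nΣY² − (ΣY)²)]
Numerator: 7×2447 − 133×113 = 2100
Denominator: √[(20881 − 17689)(14273 − 12769)] = √[3192 × 1504] = 2191.0655
r = 2100 / 2191.0655 ≈ 0.958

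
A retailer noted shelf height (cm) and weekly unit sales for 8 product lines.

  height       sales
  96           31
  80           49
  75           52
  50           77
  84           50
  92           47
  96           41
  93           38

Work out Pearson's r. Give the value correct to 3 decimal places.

n = 8, Σx = 666, Σy = 385, Σx² = 57126, Σy² = 19829, Σxy = 30640
nΣxy − ΣxΣy = 245120 − 256410 = -11290
nΣx² − (Σx)² = 457008 − 443556 = 13452; nΣy² − (Σy)² = 158632 − 148225 = 10407
r = -11290 / √(13452 × 10407) = -11290 / 11831.9468 ≈ -0.954

-0.954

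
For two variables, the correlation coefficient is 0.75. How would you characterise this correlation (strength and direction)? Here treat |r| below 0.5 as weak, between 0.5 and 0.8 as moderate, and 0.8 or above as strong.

r = 0.75 > 0 so the relationship is positive.
|r| = 0.75, which falls in the moderate range.

moderate positive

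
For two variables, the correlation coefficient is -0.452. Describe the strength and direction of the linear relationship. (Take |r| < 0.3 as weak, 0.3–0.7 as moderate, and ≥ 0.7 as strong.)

moderate negative

r = -0.452 < 0 so the relationship is negative.
|r| = 0.452, which falls in the moderate range.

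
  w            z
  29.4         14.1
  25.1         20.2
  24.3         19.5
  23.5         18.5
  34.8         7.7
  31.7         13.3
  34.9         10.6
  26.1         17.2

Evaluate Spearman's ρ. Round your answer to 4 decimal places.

-0.8810

Rank w: 5, 3, 2, 1, 7, 6, 8, 4
Rank z: 4, 8, 7, 6, 1, 3, 2, 5
d = rank(w) − rank(z): 1, -5, -5, -5, 6, 3, 6, -1; Σd² = 158
ρ = 1 − 6Σd² / [n(n²−1)] = 1 − 6×158 / (8×63) = 1 − 948/504 ≈ -0.8810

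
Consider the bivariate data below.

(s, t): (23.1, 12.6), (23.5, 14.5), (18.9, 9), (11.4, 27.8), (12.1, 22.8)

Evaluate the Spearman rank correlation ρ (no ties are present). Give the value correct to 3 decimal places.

Rank s: 4, 5, 3, 1, 2
Rank t: 2, 3, 1, 5, 4
d = rank(s) − rank(t): 2, 2, 2, -4, -2; Σd² = 32
ρ = 1 − 6Σd² / [n(n²−1)] = 1 − 6×32 / (5×24) = 1 − 192/120 ≈ -0.600

-0.600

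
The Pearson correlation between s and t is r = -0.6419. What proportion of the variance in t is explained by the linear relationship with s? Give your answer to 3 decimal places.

0.412

r² = (-0.6419)² = 0.412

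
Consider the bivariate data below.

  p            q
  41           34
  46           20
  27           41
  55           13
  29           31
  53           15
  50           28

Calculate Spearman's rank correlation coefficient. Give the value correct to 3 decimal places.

-0.929

Rank p: 3, 4, 1, 7, 2, 6, 5
Rank q: 6, 3, 7, 1, 5, 2, 4
d = rank(p) − rank(q): -3, 1, -6, 6, -3, 4, 1; Σd² = 108
ρ = 1 − 6Σd² / [n(n²−1)] = 1 − 6×108 / (7×48) = 1 − 648/336 ≈ -0.929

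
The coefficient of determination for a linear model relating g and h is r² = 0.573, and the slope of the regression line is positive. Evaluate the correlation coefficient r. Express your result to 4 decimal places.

|r| = √0.573 = 0.7570
The association is positive, so r = 0.7570.

0.7570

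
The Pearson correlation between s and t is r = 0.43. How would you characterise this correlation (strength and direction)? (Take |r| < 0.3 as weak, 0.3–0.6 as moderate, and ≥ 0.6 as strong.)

moderate positive

r = 0.43 > 0 so the relationship is positive.
|r| = 0.43, which falls in the moderate range.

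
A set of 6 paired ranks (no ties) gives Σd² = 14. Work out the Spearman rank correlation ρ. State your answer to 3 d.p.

0.600

ρ = 1 − 6Σd² / [n(n²−1)] = 1 − 6×14 / (6×35)
  = 1 − 84/210 = 1 − 0.4000 ≈ 0.600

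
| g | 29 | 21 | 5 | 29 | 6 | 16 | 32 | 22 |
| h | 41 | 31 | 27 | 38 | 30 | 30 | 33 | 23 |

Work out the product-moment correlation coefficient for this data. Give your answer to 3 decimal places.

0.574

n = 8, Σg = 160, Σh = 253, Σg² = 3948, Σh² = 8233, Σgh = 5299
nΣgh − ΣgΣh = 42392 − 40480 = 1912
nΣg² − (Σg)² = 31584 − 25600 = 5984; nΣh² − (Σh)² = 65864 − 64009 = 1855
r = 1912 / √(5984 × 1855) = 1912 / 3331.7143 ≈ 0.574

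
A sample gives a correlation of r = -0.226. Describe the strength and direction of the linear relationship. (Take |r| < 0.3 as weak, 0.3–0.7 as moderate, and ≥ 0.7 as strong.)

r = -0.226 < 0 so the relationship is negative.
|r| = 0.226, which falls in the weak range.

weak negative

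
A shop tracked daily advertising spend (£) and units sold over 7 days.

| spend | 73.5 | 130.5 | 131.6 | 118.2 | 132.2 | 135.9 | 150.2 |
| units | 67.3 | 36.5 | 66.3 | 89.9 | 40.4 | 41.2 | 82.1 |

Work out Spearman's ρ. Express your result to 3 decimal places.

Rank spend: 1, 3, 4, 2, 5, 6, 7
Rank units: 5, 1, 4, 7, 2, 3, 6
d = rank(spend) − rank(units): -4, 2, 0, -5, 3, 3, 1; Σd² = 64
ρ = 1 − 6Σd² / [n(n²−1)] = 1 − 6×64 / (7×48) = 1 − 384/336 ≈ -0.143

-0.143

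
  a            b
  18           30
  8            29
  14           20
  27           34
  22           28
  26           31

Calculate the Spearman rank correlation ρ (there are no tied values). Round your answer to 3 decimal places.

0.714

Rank a: 3, 1, 2, 6, 4, 5
Rank b: 4, 3, 1, 6, 2, 5
d = rank(a) − rank(b): -1, -2, 1, 0, 2, 0; Σd² = 10
ρ = 1 − 6Σd² / [n(n²−1)] = 1 − 6×10 / (6×35) = 1 − 60/210 ≈ 0.714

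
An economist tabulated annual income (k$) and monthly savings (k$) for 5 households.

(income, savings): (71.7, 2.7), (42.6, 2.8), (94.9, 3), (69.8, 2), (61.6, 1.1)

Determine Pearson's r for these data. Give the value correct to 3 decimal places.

0.250

n = 5, Σx = 340.6, Σy = 11.6, Σx² = 24628.26, Σy² = 29.34, Σxy = 804.93
nΣxy − ΣxΣy = 4024.65 − 3950.96 = 73.69
nΣx² − (Σx)² = 123141.3 − 116008.36 = 7132.94; nΣy² − (Σy)² = 146.7 − 134.56 = 12.14
r = 73.69 / √(7132.94 × 12.14) = 73.69 / 294.2684 ≈ 0.250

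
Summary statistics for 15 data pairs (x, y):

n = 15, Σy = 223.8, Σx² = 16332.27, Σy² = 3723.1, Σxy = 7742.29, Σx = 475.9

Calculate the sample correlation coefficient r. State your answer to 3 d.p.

r = (nΣxy − ΣxΣy) / √[(nΣx² − (Σx)²)(nΣy² − (Σy)²)]
Numerator: 15×7742.29 − 475.9×223.8 = 9627.93
Denominator: √[(244984.05 − 226480.81)(55846.5 − 50086.44)] = √[18503.24 × 5760.06] = 10323.7480
r = 9627.93 / 10323.7480 ≈ 0.933

0.933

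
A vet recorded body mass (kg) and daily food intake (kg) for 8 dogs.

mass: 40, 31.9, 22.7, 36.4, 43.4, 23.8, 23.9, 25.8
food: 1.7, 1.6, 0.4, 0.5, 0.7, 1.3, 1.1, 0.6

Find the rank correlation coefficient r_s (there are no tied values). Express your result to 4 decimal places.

Rank mass: 7, 5, 1, 6, 8, 2, 3, 4
Rank food: 8, 7, 1, 2, 4, 6, 5, 3
d = rank(mass) − rank(food): -1, -2, 0, 4, 4, -4, -2, 1; Σd² = 58
ρ = 1 − 6Σd² / [n(n²−1)] = 1 − 6×58 / (8×63) = 1 − 348/504 ≈ 0.3095

0.3095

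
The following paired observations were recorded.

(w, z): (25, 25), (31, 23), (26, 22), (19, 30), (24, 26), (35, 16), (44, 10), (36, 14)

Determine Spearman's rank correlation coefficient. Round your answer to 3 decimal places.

-0.976

Rank w: 3, 5, 4, 1, 2, 6, 8, 7
Rank z: 6, 5, 4, 8, 7, 3, 1, 2
d = rank(w) − rank(z): -3, 0, 0, -7, -5, 3, 7, 5; Σd² = 166
ρ = 1 − 6Σd² / [n(n²−1)] = 1 − 6×166 / (8×63) = 1 − 996/504 ≈ -0.976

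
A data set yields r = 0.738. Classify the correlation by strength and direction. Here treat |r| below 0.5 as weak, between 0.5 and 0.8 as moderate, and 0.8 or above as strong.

moderate positive

r = 0.738 > 0 so the relationship is positive.
|r| = 0.738, which falls in the moderate range.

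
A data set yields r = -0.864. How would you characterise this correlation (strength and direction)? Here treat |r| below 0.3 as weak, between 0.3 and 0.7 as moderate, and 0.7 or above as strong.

r = -0.864 < 0 so the relationship is negative.
|r| = 0.864, which falls in the strong range.

strong negative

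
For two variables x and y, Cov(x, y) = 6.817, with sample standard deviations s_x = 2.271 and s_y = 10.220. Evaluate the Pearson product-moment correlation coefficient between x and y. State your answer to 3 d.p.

0.294

r = Cov(x,y) / (s_x · s_y) = 6.817 / (2.271 × 10.220)
  = 6.817 / 23.2096 ≈ 0.294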